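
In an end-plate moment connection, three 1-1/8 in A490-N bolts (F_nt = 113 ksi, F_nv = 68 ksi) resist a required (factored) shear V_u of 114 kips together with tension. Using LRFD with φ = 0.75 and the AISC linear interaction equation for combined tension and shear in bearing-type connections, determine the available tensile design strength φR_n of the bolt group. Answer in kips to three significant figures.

139 kips

A_b = π·1.125²/4 = 0.994 in²; f_rv = 114 / (3 × 0.994) = 38.23 ksi.
F'_nt = 1.3 F_nt − (F_nt / φF_nv) f_rv = 1.3·113 − (113/(0.75·68))·38.23 = 62.2 ksi, capped at F_nt → F'_nt = 62.2 ksi.
R_n = F'_nt · A_b · n = 62.2 × 0.994 × 3 = 185.5 kips.
Design strength φR_n = 0.75 × 185.5 = 139 kips.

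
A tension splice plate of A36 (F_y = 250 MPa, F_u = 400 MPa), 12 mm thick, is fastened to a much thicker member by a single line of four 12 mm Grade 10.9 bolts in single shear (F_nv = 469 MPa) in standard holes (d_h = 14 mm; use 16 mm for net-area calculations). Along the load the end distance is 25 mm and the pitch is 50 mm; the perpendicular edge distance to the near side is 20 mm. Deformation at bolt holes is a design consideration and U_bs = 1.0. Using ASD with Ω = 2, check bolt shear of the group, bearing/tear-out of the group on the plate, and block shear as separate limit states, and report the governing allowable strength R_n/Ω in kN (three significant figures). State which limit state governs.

Bolt shear: A_b = π·12²/4 = 113.1 mm²; R_n = 469 × 113.1 × 4 × 1 / 1000 = 212.2 kN → 212.2 / 2 = 106 kN.
Bearing: edge l_c = 18, r_n = 103.7 kN; interior l_c = 36, r_n = 138.2 kN; R_n = 103.7 + 3·138.2 = 518.4 kN → 259 kN.
Block shear: A_gv = 2100, A_nv = 1428, A_nt = 144 mm²; R_n = min(0.6F_uA_nv, 0.6F_yA_gv) + U_bs·F_u·A_nt = 372.6 kN → 186 kN.
Bolt shear governs: 106 kN.

106 kN (bolt shear governs)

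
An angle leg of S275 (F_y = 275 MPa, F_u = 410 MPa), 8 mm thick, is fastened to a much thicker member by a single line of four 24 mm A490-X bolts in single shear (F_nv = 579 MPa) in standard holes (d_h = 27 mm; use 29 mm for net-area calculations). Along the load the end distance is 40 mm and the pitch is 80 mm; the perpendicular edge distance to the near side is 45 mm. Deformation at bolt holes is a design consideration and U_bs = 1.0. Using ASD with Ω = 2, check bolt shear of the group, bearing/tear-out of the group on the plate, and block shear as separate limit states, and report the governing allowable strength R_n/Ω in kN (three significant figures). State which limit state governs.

Bolt shear: A_b = π·24²/4 = 452.4 mm²; R_n = 579 × 452.4 × 4 × 1 / 1000 = 1048 kN → 1048 / 2 = 524 kN.
Bearing: edge l_c = 26.5, r_n = 104.3 kN; interior l_c = 53, r_n = 188.9 kN; R_n = 104.3 + 3·188.9 = 671.1 kN → 336 kN.
Block shear: A_gv = 2240, A_nv = 1428, A_nt = 244 mm²; R_n = min(0.6F_uA_nv, 0.6F_yA_gv) + U_bs·F_u·A_nt = 451.3 kN → 226 kN.
Block shear governs: 226 kN.

226 kN (block shear governs)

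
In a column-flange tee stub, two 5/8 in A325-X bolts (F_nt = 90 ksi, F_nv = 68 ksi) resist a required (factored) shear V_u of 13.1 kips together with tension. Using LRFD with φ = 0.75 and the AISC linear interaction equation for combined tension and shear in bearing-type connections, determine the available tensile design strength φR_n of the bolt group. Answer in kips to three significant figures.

36.5 kips

A_b = π·0.625²/4 = 0.3068 in²; f_rv = 13.1 / (2 × 0.3068) = 21.35 ksi.
F'_nt = 1.3 F_nt − (F_nt / φF_nv) f_rv = 1.3·90 − (90/(0.75·68))·21.35 = 79.32 ksi, capped at F_nt → F'_nt = 79.32 ksi.
R_n = F'_nt · A_b · n = 79.32 × 0.3068 × 2 = 48.67 kips.
Design strength φR_n = 0.75 × 48.67 = 36.5 kips.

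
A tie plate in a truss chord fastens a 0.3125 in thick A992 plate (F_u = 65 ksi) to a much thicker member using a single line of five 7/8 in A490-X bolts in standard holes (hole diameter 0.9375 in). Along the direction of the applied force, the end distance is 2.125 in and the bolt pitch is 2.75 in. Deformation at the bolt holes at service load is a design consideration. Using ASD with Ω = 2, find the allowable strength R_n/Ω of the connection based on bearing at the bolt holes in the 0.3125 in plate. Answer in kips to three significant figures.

105 kips

Per bolt r_n = 1.2 l_c t F_u ≤ 2.4 d t F_u; upper limit = 2.4 × 0.875 × 0.3125 × 65 = 42.66 kips.
Edge bolt: l_c = 2.125 − 0.9375/2 = 1.656 in → 1.2 × 1.656 × 0.3125 × 65 = 40.37 → r_n = 40.37 kips.
Interior bolts: l_c = 2.75 − 0.9375 = 1.812 in → 1.2 × 1.812 × 0.3125 × 65 = 44.18 → r_n = 42.66 kips.
R_n = 1 × 40.37 + 4 × 42.66 = 211 kips.
Allowable strength R_n/Ω = 211 / 2 = 105 kips.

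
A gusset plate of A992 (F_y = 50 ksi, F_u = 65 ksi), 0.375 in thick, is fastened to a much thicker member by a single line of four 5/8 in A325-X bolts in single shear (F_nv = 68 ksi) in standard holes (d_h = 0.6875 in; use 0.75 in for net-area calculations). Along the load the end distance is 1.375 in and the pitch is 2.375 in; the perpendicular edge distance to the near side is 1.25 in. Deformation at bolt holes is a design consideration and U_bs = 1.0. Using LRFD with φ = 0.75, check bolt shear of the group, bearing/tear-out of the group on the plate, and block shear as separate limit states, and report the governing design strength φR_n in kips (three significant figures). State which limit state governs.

62.6 kips (bolt shear governs)

Bolt shear: A_b = π·0.625²/4 = 0.3068 in²; R_n = 68 × 0.3068 × 4 × 1 = 83.45 kips → 0.75 × 83.45 = 62.6 kips.
Bearing: edge l_c = 1.031, r_n = 30.16 kips; interior l_c = 1.688, r_n = 36.56 kips; R_n = 30.16 + 3·36.56 = 139.9 kips → 105 kips.
Block shear: A_gv = 3.188, A_nv = 2.203, A_nt = 0.3281 in²; R_n = min(0.6F_uA_nv, 0.6F_yA_gv) + U_bs·F_u·A_nt = 107.2 kips → 80.4 kips.
Bolt shear governs: 62.6 kips.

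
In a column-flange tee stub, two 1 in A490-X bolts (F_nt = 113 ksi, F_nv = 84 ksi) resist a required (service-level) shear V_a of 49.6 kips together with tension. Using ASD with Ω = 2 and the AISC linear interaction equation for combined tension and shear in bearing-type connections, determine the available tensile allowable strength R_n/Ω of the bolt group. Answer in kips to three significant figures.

A_b = π·1²/4 = 0.7854 in²; f_rv = 49.6 / (2 × 0.7854) = 31.58 ksi.
F'_nt = 1.3 F_nt − (Ω F_nt / F_nv) f_rv = 1.3·113 − (2·113/84)·31.58 = 61.94 ksi, capped at F_nt → F'_nt = 61.94 ksi.
R_n = F'_nt · A_b · n = 61.94 × 0.7854 × 2 = 97.3 kips.
Allowable strength R_n/Ω = 97.3 / 2 = 48.7 kips.

48.7 kips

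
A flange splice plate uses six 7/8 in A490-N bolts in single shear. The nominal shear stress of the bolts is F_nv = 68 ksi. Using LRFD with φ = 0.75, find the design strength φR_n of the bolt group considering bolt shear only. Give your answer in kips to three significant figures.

184 kips

A_b = π × 0.875² / 4 = 0.6013 in².
R_n = F_nv · A_b · n · n_s = 68 × 0.6013 × 6 × 1 = 245.3 kips.
Design strength φR_n = 0.75 × 245.3 = 184 kips.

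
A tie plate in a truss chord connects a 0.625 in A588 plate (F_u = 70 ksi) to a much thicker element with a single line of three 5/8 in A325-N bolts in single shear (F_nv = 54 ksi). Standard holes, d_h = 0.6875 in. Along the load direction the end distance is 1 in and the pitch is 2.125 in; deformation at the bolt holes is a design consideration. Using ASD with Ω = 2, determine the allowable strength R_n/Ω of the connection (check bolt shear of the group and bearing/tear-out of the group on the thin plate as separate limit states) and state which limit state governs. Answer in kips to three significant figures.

24.9 kips (bolt shear governs)

Bolt shear: A_b = π·0.625²/4 = 0.3068 in²; R_n = 54 × 0.3068 × 3 × 1 = 49.7 kips → 49.7 / 2 = 24.9 kips.
Bearing (1.2 l_c t F_u ≤ 2.4 d t F_u): upper limit = 2.4·0.625·0.625·70 = 65.62 kips.
  Edge l_c = 1 − 0.6875/2 = 0.6562 → r_n = 34.45 kips; interior l_c = 2.125 − 0.6875 = 1.438 → r_n = 65.62 kips.
  R_n,bearing = 1·34.45 + 2·65.62 = 165.7 kips → 165.7 / 2 = 82.9 kips.
Bolt shear governs: 24.9 kips.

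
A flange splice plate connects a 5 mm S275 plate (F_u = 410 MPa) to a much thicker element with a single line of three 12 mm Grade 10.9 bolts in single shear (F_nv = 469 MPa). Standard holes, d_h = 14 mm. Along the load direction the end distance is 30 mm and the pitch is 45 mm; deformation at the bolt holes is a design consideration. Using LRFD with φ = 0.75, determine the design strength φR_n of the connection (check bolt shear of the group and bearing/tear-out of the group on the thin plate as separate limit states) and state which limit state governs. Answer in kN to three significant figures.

119 kN (bolt shear governs)

Bolt shear: A_b = π·12²/4 = 113.1 mm²; R_n = 469 × 113.1 × 3 × 1 / 1000 = 159.1 kN → 0.75 × 159.1 = 119 kN.
Bearing (1.2 l_c t F_u ≤ 2.4 d t F_u): upper limit = 2.4·12·5·410 / 1000 = 59.04 kN.
  Edge l_c = 30 − 14/2 = 23 → r_n = 56.58 kN; interior l_c = 45 − 14 = 31 → r_n = 59.04 kN.
  R_n,bearing = 1·56.58 + 2·59.04 = 174.7 kN → 0.75 × 174.7 = 131 kN.
Bolt shear governs: 119 kN.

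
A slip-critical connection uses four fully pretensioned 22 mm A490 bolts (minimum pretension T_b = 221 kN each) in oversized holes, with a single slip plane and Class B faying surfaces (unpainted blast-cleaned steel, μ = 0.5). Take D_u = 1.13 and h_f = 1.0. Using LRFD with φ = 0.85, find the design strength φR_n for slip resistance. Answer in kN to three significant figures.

425 kN

R_n = μ · D_u · h_f · T_b · n_s · n_b = 0.5 × 1.13 × 1.0 × 221 × 1 × 4 = 499.5 kN.
Design strength φR_n = 0.85 × 499.5 = 425 kN.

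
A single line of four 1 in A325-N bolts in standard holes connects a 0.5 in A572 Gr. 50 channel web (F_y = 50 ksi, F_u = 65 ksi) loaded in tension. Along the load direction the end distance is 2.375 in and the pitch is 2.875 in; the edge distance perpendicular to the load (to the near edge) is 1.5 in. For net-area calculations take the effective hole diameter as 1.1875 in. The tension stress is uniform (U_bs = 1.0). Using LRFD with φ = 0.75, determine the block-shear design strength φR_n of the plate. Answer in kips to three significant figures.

122 kips

Shear plane L_v = 2.375 + 3·2.875 = 11 in; A_gv = 11 × 0.5 = 5.5 in².
A_nv = (11 − 3.5·1.1875) × 0.5 = 3.422 in².
A_nt = (1.5 − 0.5·1.1875) × 0.5 = 0.4531 in².
0.6 F_u A_nv = 133.5 kips; 0.6 F_y A_gv = 165 kips → shear rupture governs the shear term.
R_n = 133.5 + 1.0 × 65 × 0.4531 = 162.9 kips.
Design strength φR_n = 0.75 × 162.9 = 122 kips.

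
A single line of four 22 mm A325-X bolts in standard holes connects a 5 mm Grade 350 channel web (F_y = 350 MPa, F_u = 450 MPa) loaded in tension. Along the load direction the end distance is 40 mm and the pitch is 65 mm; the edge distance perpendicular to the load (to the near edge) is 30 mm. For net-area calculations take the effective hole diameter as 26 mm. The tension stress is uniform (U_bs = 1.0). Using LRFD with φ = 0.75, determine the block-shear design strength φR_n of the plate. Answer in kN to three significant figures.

174 kN

Shear plane L_v = 40 + 3·65 = 235 mm; A_gv = 235 × 5 = 1175 mm².
A_nv = (235 − 3.5·26) × 5 = 720 mm².
A_nt = (30 − 0.5·26) × 5 = 85 mm².
0.6 F_u A_nv = 194.4 kN; 0.6 F_y A_gv = 246.8 kN → shear rupture governs the shear term.
R_n = 194.4 + 1.0 × 450 × 85 / 1000 = 232.7 kN.
Design strength φR_n = 0.75 × 232.7 = 174 kN.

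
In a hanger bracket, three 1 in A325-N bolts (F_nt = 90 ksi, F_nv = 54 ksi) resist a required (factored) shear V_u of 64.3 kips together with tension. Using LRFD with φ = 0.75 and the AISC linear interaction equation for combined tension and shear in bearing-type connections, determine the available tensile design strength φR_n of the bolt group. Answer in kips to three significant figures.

99.6 kips

A_b = π·1²/4 = 0.7854 in²; f_rv = 64.3 / (3 × 0.7854) = 27.29 ksi.
F'_nt = 1.3 F_nt − (F_nt / φF_nv) f_rv = 1.3·90 − (90/(0.75·54))·27.29 = 56.36 ksi, capped at F_nt → F'_nt = 56.36 ksi.
R_n = F'_nt · A_b · n = 56.36 × 0.7854 × 3 = 132.8 kips.
Design strength φR_n = 0.75 × 132.8 = 99.6 kips.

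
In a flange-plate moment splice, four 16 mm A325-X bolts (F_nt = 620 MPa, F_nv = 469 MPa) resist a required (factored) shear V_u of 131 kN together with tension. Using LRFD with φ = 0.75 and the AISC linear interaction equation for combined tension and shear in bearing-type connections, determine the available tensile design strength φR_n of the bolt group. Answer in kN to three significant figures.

313 kN

A_b = π·16²/4 = 201.1 mm²; f_rv = 131 × 1000 / (4 × 201.1) = 162.9 MPa.
F'_nt = 1.3 F_nt − (F_nt / φF_nv) f_rv = 1.3·620 − (620/(0.75·469))·162.9 = 518.9 MPa, capped at F_nt → F'_nt = 518.9 MPa.
R_n = F'_nt · A_b · n = 518.9 × 201.1 × 4 / 1000 = 417.3 kN.
Design strength φR_n = 0.75 × 417.3 = 313 kN.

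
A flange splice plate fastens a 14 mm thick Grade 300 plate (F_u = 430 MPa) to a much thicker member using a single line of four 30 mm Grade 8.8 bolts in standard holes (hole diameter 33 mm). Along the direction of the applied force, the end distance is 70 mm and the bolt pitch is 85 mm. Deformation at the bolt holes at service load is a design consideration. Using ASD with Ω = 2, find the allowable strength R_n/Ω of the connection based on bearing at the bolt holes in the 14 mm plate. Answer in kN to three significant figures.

Per bolt r_n = 1.2 l_c t F_u ≤ 2.4 d t F_u; upper limit = 2.4 × 30 × 14 × 430 / 1000 = 433.4 kN.
Edge bolt: l_c = 70 − 33/2 = 53.5 mm → 1.2 × 53.5 × 14 × 430 / 1000 = 386.5 → r_n = 386.5 kN.
Interior bolts: l_c = 85 − 33 = 52 mm → 1.2 × 52 × 14 × 430 / 1000 = 375.6 → r_n = 375.6 kN.
R_n = 1 × 386.5 + 3 × 375.6 = 1513 kN.
Allowable strength R_n/Ω = 1513 / 2 = 757 kN.

757 kN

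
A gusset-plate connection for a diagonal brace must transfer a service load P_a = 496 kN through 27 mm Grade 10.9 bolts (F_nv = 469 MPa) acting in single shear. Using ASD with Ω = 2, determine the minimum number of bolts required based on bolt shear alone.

4 bolts

A_b = π·27²/4 = 572.6 mm².
Per-bolt allowable strength R_n/Ω = 469 × 572.6 × 1 / 1000 / 2 = 134.3 kN.
n ≥ 496 / 134.3 = 3.694 → use 4 bolts.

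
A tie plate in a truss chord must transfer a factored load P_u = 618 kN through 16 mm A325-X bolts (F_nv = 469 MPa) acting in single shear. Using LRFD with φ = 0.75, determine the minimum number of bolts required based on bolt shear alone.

A_b = π·16²/4 = 201.1 mm².
Per-bolt design strength φR_n = 0.75 × 469 × 201.1 × 1 / 1000 = 70.72 kN.
n ≥ 618 / 70.72 = 8.738 → use 9 bolts.

9 bolts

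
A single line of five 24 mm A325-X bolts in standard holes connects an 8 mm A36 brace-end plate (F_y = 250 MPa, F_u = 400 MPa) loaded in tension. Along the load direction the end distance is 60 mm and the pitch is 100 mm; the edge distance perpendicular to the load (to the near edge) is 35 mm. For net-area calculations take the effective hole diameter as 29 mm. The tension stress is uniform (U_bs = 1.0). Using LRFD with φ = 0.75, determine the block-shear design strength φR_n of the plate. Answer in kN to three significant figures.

463 kN

Shear plane L_v = 60 + 4·100 = 460 mm; A_gv = 460 × 8 = 3680 mm².
A_nv = (460 − 4.5·29) × 8 = 2636 mm².
A_nt = (35 − 0.5·29) × 8 = 164 mm².
0.6 F_u A_nv = 632.6 kN; 0.6 F_y A_gv = 552 kN → shear yielding governs the shear term.
R_n = 552 + 1.0 × 400 × 164 / 1000 = 617.6 kN.
Design strength φR_n = 0.75 × 617.6 = 463 kN.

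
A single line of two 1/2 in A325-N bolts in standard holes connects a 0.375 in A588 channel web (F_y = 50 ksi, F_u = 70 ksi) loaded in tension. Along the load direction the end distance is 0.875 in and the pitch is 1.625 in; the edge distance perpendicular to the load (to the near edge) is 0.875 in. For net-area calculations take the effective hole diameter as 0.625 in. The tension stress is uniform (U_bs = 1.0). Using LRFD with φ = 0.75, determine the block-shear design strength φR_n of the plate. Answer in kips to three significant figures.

Shear plane L_v = 0.875 + 1·1.625 = 2.5 in; A_gv = 2.5 × 0.375 = 0.9375 in².
A_nv = (2.5 − 1.5·0.625) × 0.375 = 0.5859 in².
A_nt = (0.875 − 0.5·0.625) × 0.375 = 0.2109 in².
0.6 F_u A_nv = 24.61 kips; 0.6 F_y A_gv = 28.12 kips → shear rupture governs the shear term.
R_n = 24.61 + 1.0 × 70 × 0.2109 = 39.38 kips.
Design strength φR_n = 0.75 × 39.38 = 29.5 kips.

29.5 kips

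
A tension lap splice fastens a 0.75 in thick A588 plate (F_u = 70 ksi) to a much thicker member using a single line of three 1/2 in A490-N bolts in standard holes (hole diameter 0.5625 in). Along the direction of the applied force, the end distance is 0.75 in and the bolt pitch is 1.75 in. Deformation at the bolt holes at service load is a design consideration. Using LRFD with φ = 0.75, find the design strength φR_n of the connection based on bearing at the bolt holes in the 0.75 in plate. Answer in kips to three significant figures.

117 kips

Per bolt r_n = 1.2 l_c t F_u ≤ 2.4 d t F_u; upper limit = 2.4 × 0.5 × 0.75 × 70 = 63 kips.
Edge bolt: l_c = 0.75 − 0.5625/2 = 0.4688 in → 1.2 × 0.4688 × 0.75 × 70 = 29.53 → r_n = 29.53 kips.
Interior bolts: l_c = 1.75 − 0.5625 = 1.188 in → 1.2 × 1.188 × 0.75 × 70 = 74.81 → r_n = 63 kips.
R_n = 1 × 29.53 + 2 × 63 = 155.5 kips.
Design strength φR_n = 0.75 × 155.5 = 117 kips.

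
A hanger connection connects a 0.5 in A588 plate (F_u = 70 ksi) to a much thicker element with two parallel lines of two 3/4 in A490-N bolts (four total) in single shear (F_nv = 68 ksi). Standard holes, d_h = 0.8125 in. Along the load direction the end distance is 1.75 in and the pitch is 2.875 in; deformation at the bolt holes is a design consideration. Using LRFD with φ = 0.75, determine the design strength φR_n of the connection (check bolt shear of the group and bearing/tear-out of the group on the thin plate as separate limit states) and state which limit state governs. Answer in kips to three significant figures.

90.1 kips (bolt shear governs)

Bolt shear: A_b = π·0.75²/4 = 0.4418 in²; R_n = 68 × 0.4418 × 4 × 1 = 120.2 kips → 0.75 × 120.2 = 90.1 kips.
Bearing (1.2 l_c t F_u ≤ 2.4 d t F_u): upper limit = 2.4·0.75·0.5·70 = 63 kips.
  Edge l_c = 1.75 − 0.8125/2 = 1.344 → r_n = 56.44 kips; interior l_c = 2.875 − 0.8125 = 2.062 → r_n = 63 kips.
  R_n,bearing = 2·56.44 + 2·63 = 238.9 kips → 0.75 × 238.9 = 179 kips.
Bolt shear governs: 90.1 kips.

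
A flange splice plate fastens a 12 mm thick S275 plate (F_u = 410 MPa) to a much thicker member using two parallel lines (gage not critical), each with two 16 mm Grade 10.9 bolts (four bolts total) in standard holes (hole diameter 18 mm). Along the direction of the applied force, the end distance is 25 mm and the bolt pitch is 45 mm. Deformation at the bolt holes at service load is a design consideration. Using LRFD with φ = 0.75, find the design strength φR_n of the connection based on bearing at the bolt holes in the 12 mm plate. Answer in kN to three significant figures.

381 kN

Per bolt r_n = 1.2 l_c t F_u ≤ 2.4 d t F_u; upper limit = 2.4 × 16 × 12 × 410 / 1000 = 188.9 kN.
Edge bolt: l_c = 25 − 18/2 = 16 mm → 1.2 × 16 × 12 × 410 / 1000 = 94.46 → r_n = 94.46 kN.
Interior bolts: l_c = 45 − 18 = 27 mm → 1.2 × 27 × 12 × 410 / 1000 = 159.4 → r_n = 159.4 kN.
R_n = 2 × 94.46 + 2 × 159.4 = 507.7 kN.
Design strength φR_n = 0.75 × 507.7 = 381 kN.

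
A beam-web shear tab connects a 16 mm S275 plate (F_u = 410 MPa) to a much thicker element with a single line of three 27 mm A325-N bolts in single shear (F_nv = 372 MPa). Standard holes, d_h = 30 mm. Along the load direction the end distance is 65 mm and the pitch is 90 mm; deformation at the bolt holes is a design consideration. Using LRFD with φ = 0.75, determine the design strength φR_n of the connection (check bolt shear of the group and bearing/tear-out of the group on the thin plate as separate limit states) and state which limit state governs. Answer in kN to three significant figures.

479 kN (bolt shear governs)

Bolt shear: A_b = π·27²/4 = 572.6 mm²; R_n = 372 × 572.6 × 3 × 1 / 1000 = 639 kN → 0.75 × 639 = 479 kN.
Bearing (1.2 l_c t F_u ≤ 2.4 d t F_u): upper limit = 2.4·27·16·410 / 1000 = 425.1 kN.
  Edge l_c = 65 − 30/2 = 50 → r_n = 393.6 kN; interior l_c = 90 − 30 = 60 → r_n = 425.1 kN.
  R_n,bearing = 1·393.6 + 2·425.1 = 1244 kN → 0.75 × 1244 = 933 kN.
Bolt shear governs: 479 kN.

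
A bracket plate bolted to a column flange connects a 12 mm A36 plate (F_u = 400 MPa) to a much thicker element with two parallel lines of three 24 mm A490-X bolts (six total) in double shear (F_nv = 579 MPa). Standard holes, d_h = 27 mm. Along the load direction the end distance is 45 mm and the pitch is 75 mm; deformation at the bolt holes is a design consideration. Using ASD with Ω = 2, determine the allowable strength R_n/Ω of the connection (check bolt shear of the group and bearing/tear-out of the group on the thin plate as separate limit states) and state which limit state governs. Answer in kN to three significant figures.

Bolt shear: A_b = π·24²/4 = 452.4 mm²; R_n = 579 × 452.4 × 6 × 2 / 1000 = 3143 kN → 3143 / 2 = 1570 kN.
Bearing (1.2 l_c t F_u ≤ 2.4 d t F_u): upper limit = 2.4·24·12·400 / 1000 = 276.5 kN.
  Edge l_c = 45 − 27/2 = 31.5 → r_n = 181.4 kN; interior l_c = 75 − 27 = 48 → r_n = 276.5 kN.
  R_n,bearing = 2·181.4 + 4·276.5 = 1469 kN → 1469 / 2 = 734 kN.
Bearing governs: 734 kN.

734 kN (bearing governs)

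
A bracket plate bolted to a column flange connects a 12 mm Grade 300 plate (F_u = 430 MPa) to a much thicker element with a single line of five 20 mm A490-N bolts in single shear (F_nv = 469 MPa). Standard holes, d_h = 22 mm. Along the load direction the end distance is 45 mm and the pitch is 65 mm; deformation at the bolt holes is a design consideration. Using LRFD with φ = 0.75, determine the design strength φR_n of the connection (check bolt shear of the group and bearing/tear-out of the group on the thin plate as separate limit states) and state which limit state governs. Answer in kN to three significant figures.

553 kN (bolt shear governs)

Bolt shear: A_b = π·20²/4 = 314.2 mm²; R_n = 469 × 314.2 × 5 × 1 / 1000 = 736.7 kN → 0.75 × 736.7 = 553 kN.
Bearing (1.2 l_c t F_u ≤ 2.4 d t F_u): upper limit = 2.4·20·12·430 / 1000 = 247.7 kN.
  Edge l_c = 45 − 22/2 = 34 → r_n = 210.5 kN; interior l_c = 65 − 22 = 43 → r_n = 247.7 kN.
  R_n,bearing = 1·210.5 + 4·247.7 = 1201 kN → 0.75 × 1201 = 901 kN.
Bolt shear governs: 553 kN.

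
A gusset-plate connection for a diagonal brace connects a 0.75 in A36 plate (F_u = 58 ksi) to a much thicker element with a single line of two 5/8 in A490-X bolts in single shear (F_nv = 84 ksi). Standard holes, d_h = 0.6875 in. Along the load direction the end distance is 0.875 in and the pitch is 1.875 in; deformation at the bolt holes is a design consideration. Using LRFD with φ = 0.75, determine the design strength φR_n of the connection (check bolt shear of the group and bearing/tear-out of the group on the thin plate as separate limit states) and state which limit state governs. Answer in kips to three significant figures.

Bolt shear: A_b = π·0.625²/4 = 0.3068 in²; R_n = 84 × 0.3068 × 2 × 1 = 51.54 kips → 0.75 × 51.54 = 38.7 kips.
Bearing (1.2 l_c t F_u ≤ 2.4 d t F_u): upper limit = 2.4·0.625·0.75·58 = 65.25 kips.
  Edge l_c = 0.875 − 0.6875/2 = 0.5312 → r_n = 27.73 kips; interior l_c = 1.875 − 0.6875 = 1.188 → r_n = 61.99 kips.
  R_n,bearing = 1·27.73 + 1·61.99 = 89.72 kips → 0.75 × 89.72 = 67.3 kips.
Bolt shear governs: 38.7 kips.

38.7 kips (bolt shear governs)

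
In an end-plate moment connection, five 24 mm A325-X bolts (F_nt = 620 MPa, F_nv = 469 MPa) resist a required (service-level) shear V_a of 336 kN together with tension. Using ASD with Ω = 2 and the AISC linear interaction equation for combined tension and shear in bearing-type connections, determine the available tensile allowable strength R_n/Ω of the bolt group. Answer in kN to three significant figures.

467 kN

A_b = π·24²/4 = 452.4 mm²; f_rv = 336 × 1000 / (5 × 452.4) = 148.5 MPa.
F'_nt = 1.3 F_nt − (Ω F_nt / F_nv) f_rv = 1.3·620 − (2·620/469)·148.5 = 413.3 MPa, capped at F_nt → F'_nt = 413.3 MPa.
R_n = F'_nt · A_b · n = 413.3 × 452.4 × 5 / 1000 = 934.8 kN.
Allowable strength R_n/Ω = 934.8 / 2 = 467 kN.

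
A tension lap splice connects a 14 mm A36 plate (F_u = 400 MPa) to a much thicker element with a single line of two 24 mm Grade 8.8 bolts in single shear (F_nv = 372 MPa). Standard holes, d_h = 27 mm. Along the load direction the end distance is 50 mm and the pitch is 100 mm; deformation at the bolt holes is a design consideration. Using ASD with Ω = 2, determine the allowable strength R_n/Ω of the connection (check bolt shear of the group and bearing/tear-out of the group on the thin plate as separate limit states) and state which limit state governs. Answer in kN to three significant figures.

168 kN (bolt shear governs)

Bolt shear: A_b = π·24²/4 = 452.4 mm²; R_n = 372 × 452.4 × 2 × 1 / 1000 = 336.6 kN → 336.6 / 2 = 168 kN.
Bearing (1.2 l_c t F_u ≤ 2.4 d t F_u): upper limit = 2.4·24·14·400 / 1000 = 322.6 kN.
  Edge l_c = 50 − 27/2 = 36.5 → r_n = 245.3 kN; interior l_c = 100 − 27 = 73 → r_n = 322.6 kN.
  R_n,bearing = 1·245.3 + 1·322.6 = 567.8 kN → 567.8 / 2 = 284 kN.
Bolt shear governs: 168 kN.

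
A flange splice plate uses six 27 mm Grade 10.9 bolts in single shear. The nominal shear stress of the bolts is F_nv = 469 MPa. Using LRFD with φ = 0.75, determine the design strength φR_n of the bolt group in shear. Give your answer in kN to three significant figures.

A_b = π × 27² / 4 = 572.6 mm².
R_n = F_nv · A_b · n · n_s = 469 × 572.6 × 6 × 1 / 1000 = 1611 kN.
Design strength φR_n = 0.75 × 1611 = 1210 kN.

1210 kN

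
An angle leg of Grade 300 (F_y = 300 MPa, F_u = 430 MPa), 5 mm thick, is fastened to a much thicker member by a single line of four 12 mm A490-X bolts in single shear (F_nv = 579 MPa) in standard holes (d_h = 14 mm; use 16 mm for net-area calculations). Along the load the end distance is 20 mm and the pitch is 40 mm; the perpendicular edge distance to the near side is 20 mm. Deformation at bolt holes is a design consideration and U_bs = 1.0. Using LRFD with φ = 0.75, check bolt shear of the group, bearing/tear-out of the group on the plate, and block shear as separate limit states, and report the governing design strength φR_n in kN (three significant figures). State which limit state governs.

Bolt shear: A_b = π·12²/4 = 113.1 mm²; R_n = 579 × 113.1 × 4 × 1 / 1000 = 261.9 kN → 0.75 × 261.9 = 196 kN.
Bearing: edge l_c = 13, r_n = 33.54 kN; interior l_c = 26, r_n = 61.92 kN; R_n = 33.54 + 3·61.92 = 219.3 kN → 164 kN.
Block shear: A_gv = 700, A_nv = 420, A_nt = 60 mm²; R_n = min(0.6F_uA_nv, 0.6F_yA_gv) + U_bs·F_u·A_nt = 134.2 kN → 101 kN.
Block shear governs: 101 kN.

101 kN (block shear governs)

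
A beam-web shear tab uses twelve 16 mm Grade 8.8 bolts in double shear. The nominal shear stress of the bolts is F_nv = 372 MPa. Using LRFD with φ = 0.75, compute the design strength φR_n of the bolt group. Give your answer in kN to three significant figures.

1350 kN

A_b = π × 16² / 4 = 201.1 mm².
R_n = F_nv · A_b · n · n_s = 372 × 201.1 × 12 × 2 / 1000 = 1795 kN.
Design strength φR_n = 0.75 × 1795 = 1350 kN.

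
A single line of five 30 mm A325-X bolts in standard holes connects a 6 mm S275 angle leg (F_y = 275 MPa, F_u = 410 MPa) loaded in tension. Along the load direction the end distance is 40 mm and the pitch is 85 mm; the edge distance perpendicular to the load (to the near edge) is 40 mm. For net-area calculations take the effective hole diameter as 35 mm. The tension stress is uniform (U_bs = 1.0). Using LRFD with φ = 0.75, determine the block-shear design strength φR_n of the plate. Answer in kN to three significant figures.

Shear plane L_v = 40 + 4·85 = 380 mm; A_gv = 380 × 6 = 2280 mm².
A_nv = (380 − 4.5·35) × 6 = 1335 mm².
A_nt = (40 − 0.5·35) × 6 = 135 mm².
0.6 F_u A_nv = 328.4 kN; 0.6 F_y A_gv = 376.2 kN → shear rupture governs the shear term.
R_n = 328.4 + 1.0 × 410 × 135 / 1000 = 383.8 kN.
Design strength φR_n = 0.75 × 383.8 = 288 kN.

288 kN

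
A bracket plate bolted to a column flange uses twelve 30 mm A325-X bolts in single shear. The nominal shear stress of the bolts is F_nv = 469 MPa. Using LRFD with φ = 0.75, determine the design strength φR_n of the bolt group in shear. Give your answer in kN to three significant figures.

A_b = π × 30² / 4 = 706.9 mm².
R_n = F_nv · A_b · n · n_s = 469 × 706.9 × 12 × 1 / 1000 = 3978 kN.
Design strength φR_n = 0.75 × 3978 = 2980 kN.

2980 kN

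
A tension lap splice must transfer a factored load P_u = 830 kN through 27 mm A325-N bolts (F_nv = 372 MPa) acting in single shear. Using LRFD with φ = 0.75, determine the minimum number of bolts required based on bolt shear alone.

6 bolts

A_b = π·27²/4 = 572.6 mm².
Per-bolt design strength φR_n = 0.75 × 372 × 572.6 × 1 / 1000 = 159.7 kN.
n ≥ 830 / 159.7 = 5.196 → use 6 bolts.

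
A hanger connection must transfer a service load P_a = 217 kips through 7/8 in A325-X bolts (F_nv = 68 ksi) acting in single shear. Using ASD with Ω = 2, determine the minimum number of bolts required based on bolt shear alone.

11 bolts

A_b = π·0.875²/4 = 0.6013 in².
Per-bolt allowable strength R_n/Ω = 68 × 0.6013 × 1 / 2 = 20.44 kips.
n ≥ 217 / 20.44 = 10.61 → use 11 bolts.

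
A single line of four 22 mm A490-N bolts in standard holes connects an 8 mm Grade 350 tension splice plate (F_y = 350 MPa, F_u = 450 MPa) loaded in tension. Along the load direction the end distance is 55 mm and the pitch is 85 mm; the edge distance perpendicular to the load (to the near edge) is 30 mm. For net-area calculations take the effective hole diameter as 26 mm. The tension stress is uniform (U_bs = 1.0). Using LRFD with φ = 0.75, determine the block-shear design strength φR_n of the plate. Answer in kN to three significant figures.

401 kN

Shear plane L_v = 55 + 3·85 = 310 mm; A_gv = 310 × 8 = 2480 mm².
A_nv = (310 − 3.5·26) × 8 = 1752 mm².
A_nt = (30 − 0.5·26) × 8 = 136 mm².
0.6 F_u A_nv = 473 kN; 0.6 F_y A_gv = 520.8 kN → shear rupture governs the shear term.
R_n = 473 + 1.0 × 450 × 136 / 1000 = 534.2 kN.
Design strength φR_n = 0.75 × 534.2 = 401 kN.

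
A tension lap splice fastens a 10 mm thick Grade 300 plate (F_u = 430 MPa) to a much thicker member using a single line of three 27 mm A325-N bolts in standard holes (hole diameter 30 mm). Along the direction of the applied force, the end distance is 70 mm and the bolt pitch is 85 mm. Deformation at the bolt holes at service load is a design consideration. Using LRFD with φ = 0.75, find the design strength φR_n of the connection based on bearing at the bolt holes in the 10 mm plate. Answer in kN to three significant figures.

627 kN

Per bolt r_n = 1.2 l_c t F_u ≤ 2.4 d t F_u; upper limit = 2.4 × 27 × 10 × 430 / 1000 = 278.6 kN.
Edge bolt: l_c = 70 − 30/2 = 55 mm → 1.2 × 55 × 10 × 430 / 1000 = 283.8 → r_n = 278.6 kN.
Interior bolts: l_c = 85 − 30 = 55 mm → 1.2 × 55 × 10 × 430 / 1000 = 283.8 → r_n = 278.6 kN.
R_n = 1 × 278.6 + 2 × 278.6 = 835.9 kN.
Design strength φR_n = 0.75 × 835.9 = 627 kN.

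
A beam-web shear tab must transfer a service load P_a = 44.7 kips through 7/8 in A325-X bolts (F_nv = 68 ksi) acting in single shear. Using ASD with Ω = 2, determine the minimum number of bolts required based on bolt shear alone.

3 bolts

A_b = π·0.875²/4 = 0.6013 in².
Per-bolt allowable strength R_n/Ω = 68 × 0.6013 × 1 / 2 = 20.44 kips.
n ≥ 44.7 / 20.44 = 2.186 → use 3 bolts.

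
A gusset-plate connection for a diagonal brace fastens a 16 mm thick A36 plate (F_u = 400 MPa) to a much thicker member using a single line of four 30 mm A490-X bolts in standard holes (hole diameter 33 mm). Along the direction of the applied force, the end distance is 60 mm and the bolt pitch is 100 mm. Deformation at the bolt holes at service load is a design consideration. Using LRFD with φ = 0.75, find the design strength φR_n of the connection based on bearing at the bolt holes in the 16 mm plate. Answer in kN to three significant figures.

1290 kN

Per bolt r_n = 1.2 l_c t F_u ≤ 2.4 d t F_u; upper limit = 2.4 × 30 × 16 × 400 / 1000 = 460.8 kN.
Edge bolt: l_c = 60 − 33/2 = 43.5 mm → 1.2 × 43.5 × 16 × 400 / 1000 = 334.1 → r_n = 334.1 kN.
Interior bolts: l_c = 100 − 33 = 67 mm → 1.2 × 67 × 16 × 400 / 1000 = 514.6 → r_n = 460.8 kN.
R_n = 1 × 334.1 + 3 × 460.8 = 1716 kN.
Design strength φR_n = 0.75 × 1716 = 1290 kN.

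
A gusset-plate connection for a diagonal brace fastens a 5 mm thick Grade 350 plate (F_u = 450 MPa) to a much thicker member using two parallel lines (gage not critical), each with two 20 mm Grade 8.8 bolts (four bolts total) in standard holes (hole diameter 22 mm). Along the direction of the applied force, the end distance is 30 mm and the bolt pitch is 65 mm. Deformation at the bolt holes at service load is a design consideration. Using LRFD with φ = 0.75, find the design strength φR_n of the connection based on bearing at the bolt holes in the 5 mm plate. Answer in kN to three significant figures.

239 kN

Per bolt r_n = 1.2 l_c t F_u ≤ 2.4 d t F_u; upper limit = 2.4 × 20 × 5 × 450 / 1000 = 108 kN.
Edge bolt: l_c = 30 − 22/2 = 19 mm → 1.2 × 19 × 5 × 450 / 1000 = 51.3 → r_n = 51.3 kN.
Interior bolts: l_c = 65 − 22 = 43 mm → 1.2 × 43 × 5 × 450 / 1000 = 116.1 → r_n = 108 kN.
R_n = 2 × 51.3 + 2 × 108 = 318.6 kN.
Design strength φR_n = 0.75 × 318.6 = 239 kN.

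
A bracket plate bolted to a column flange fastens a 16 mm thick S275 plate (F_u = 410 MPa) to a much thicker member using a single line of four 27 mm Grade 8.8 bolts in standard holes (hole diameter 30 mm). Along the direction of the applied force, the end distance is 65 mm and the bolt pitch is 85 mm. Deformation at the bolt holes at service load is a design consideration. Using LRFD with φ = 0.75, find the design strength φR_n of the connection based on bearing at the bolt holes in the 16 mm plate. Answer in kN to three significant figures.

Per bolt r_n = 1.2 l_c t F_u ≤ 2.4 d t F_u; upper limit = 2.4 × 27 × 16 × 410 / 1000 = 425.1 kN.
Edge bolt: l_c = 65 − 30/2 = 50 mm → 1.2 × 50 × 16 × 410 / 1000 = 393.6 → r_n = 393.6 kN.
Interior bolts: l_c = 85 − 30 = 55 mm → 1.2 × 55 × 16 × 410 / 1000 = 433 → r_n = 425.1 kN.
R_n = 1 × 393.6 + 3 × 425.1 = 1669 kN.
Design strength φR_n = 0.75 × 1669 = 1250 kN.

1250 kN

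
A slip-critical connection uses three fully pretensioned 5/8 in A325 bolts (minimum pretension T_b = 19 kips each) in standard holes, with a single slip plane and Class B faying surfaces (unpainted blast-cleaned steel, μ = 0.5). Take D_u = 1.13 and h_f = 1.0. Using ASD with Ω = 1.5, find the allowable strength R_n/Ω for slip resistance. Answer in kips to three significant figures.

R_n = μ · D_u · h_f · T_b · n_s · n_b = 0.5 × 1.13 × 1.0 × 19 × 1 × 3 = 32.2 kips.
Allowable strength R_n/Ω = 32.2 / 1.5 = 21.5 kips.

21.5 kips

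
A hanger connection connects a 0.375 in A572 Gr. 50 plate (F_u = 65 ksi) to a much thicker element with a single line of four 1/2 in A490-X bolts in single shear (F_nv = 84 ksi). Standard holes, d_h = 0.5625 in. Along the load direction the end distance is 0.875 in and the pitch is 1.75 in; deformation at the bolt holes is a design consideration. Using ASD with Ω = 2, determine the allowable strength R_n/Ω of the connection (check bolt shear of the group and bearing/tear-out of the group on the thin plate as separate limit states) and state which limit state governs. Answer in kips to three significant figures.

Bolt shear: A_b = π·0.5²/4 = 0.1963 in²; R_n = 84 × 0.1963 × 4 × 1 = 65.97 kips → 65.97 / 2 = 33 kips.
Bearing (1.2 l_c t F_u ≤ 2.4 d t F_u): upper limit = 2.4·0.5·0.375·65 = 29.25 kips.
  Edge l_c = 0.875 − 0.5625/2 = 0.5938 → r_n = 17.37 kips; interior l_c = 1.75 − 0.5625 = 1.188 → r_n = 29.25 kips.
  R_n,bearing = 1·17.37 + 3·29.25 = 105.1 kips → 105.1 / 2 = 52.6 kips.
Bolt shear governs: 33 kips.

33 kips (bolt shear governs)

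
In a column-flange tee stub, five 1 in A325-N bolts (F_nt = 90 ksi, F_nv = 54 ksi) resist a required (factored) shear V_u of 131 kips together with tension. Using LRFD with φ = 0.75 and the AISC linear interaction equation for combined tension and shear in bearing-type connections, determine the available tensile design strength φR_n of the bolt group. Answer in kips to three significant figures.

126 kips

A_b = π·1²/4 = 0.7854 in²; f_rv = 131 / (5 × 0.7854) = 33.36 ksi.
F'_nt = 1.3 F_nt − (F_nt / φF_nv) f_rv = 1.3·90 − (90/(0.75·54))·33.36 = 42.87 ksi, capped at F_nt → F'_nt = 42.87 ksi.
R_n = F'_nt · A_b · n = 42.87 × 0.7854 × 5 = 168.3 kips.
Design strength φR_n = 0.75 × 168.3 = 126 kips.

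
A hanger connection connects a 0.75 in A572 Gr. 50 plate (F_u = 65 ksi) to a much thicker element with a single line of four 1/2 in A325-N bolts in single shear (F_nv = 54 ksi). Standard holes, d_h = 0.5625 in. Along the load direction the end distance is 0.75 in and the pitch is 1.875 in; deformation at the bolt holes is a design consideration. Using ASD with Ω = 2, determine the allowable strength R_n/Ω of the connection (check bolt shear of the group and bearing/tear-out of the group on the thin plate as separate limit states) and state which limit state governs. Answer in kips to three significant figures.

Bolt shear: A_b = π·0.5²/4 = 0.1963 in²; R_n = 54 × 0.1963 × 4 × 1 = 42.41 kips → 42.41 / 2 = 21.2 kips.
Bearing (1.2 l_c t F_u ≤ 2.4 d t F_u): upper limit = 2.4·0.5·0.75·65 = 58.5 kips.
  Edge l_c = 0.75 − 0.5625/2 = 0.4688 → r_n = 27.42 kips; interior l_c = 1.875 − 0.5625 = 1.312 → r_n = 58.5 kips.
  R_n,bearing = 1·27.42 + 3·58.5 = 202.9 kips → 202.9 / 2 = 101 kips.
Bolt shear governs: 21.2 kips.

21.2 kips (bolt shear governs)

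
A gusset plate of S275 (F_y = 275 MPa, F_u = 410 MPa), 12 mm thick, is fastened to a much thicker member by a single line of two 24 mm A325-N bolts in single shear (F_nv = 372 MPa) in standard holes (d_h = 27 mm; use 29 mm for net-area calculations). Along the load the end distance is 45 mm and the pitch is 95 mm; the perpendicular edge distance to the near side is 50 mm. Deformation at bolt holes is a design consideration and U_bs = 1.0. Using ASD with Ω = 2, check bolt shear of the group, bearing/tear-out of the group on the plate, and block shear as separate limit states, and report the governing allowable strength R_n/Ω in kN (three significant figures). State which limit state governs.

Bolt shear: A_b = π·24²/4 = 452.4 mm²; R_n = 372 × 452.4 × 2 × 1 / 1000 = 336.6 kN → 336.6 / 2 = 168 kN.
Bearing: edge l_c = 31.5, r_n = 186 kN; interior l_c = 68, r_n = 283.4 kN; R_n = 186 + 1·283.4 = 469.4 kN → 235 kN.
Block shear: A_gv = 1680, A_nv = 1158, A_nt = 426 mm²; R_n = min(0.6F_uA_nv, 0.6F_yA_gv) + U_bs·F_u·A_nt = 451.9 kN → 226 kN.
Bolt shear governs: 168 kN.

168 kN (bolt shear governs)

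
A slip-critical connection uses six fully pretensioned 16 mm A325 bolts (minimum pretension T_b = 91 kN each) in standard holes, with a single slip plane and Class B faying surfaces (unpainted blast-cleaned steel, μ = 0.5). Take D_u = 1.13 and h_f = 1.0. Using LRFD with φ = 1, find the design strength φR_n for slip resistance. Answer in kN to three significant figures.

308 kN

R_n = μ · D_u · h_f · T_b · n_s · n_b = 0.5 × 1.13 × 1.0 × 91 × 1 × 6 = 308.5 kN.
Design strength φR_n = 1 × 308.5 = 308 kN.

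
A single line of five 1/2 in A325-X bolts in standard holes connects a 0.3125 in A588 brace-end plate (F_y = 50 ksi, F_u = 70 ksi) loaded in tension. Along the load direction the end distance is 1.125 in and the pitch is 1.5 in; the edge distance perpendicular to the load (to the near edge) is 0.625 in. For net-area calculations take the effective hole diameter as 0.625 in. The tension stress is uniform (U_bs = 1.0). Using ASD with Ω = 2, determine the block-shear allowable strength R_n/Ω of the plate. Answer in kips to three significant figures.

31.7 kips

Shear plane L_v = 1.125 + 4·1.5 = 7.125 in; A_gv = 7.125 × 0.3125 = 2.227 in².
A_nv = (7.125 − 4.5·0.625) × 0.3125 = 1.348 in².
A_nt = (0.625 − 0.5·0.625) × 0.3125 = 0.09766 in².
0.6 F_u A_nv = 56.6 kips; 0.6 F_y A_gv = 66.8 kips → shear rupture governs the shear term.
R_n = 56.6 + 1.0 × 70 × 0.09766 = 63.44 kips.
Allowable strength R_n/Ω = 63.44 / 2 = 31.7 kips.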